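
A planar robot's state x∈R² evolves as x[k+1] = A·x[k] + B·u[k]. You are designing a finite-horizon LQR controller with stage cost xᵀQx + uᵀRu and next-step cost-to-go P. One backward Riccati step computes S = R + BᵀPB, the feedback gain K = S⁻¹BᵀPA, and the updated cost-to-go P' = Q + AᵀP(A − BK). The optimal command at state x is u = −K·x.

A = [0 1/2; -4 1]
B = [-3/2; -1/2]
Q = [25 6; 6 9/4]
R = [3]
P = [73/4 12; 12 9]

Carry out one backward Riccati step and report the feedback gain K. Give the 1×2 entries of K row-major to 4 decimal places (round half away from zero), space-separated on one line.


BᵀP = [-33.3750 -22.5000]
S = R + BᵀPB = [3] + [61.3125] = [64.3125]
BᵀPA = [90.0000 -39.1875]
K = S⁻¹·BᵀPA = [1.3994 -0.6093]
A−BK = [2.0991 -0.4140; -3.3003 0.6953]
AᵀP(A−BK) = [18.0525 -5.1603; -5.1603 1.6844]
P' = Q + AᵀP(A−BK) = [43.0525 0.8397; 0.8397 3.9344]
tr(P') = 46.9869

1.3994 -0.6093


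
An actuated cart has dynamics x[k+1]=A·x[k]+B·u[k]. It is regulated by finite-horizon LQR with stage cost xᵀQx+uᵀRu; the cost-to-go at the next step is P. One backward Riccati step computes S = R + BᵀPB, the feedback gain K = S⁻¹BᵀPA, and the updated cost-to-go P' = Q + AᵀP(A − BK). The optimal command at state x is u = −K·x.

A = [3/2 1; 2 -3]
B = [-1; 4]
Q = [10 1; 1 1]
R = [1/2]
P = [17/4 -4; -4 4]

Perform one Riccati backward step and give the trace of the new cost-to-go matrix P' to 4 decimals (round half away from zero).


11.9718

BᵀP = [-20.2500 20.0000]
S = R + BᵀPB = [1/2] + [100.2500] = [100.7500]
BᵀPA = [9.6250 -80.2500]
K = S⁻¹·BᵀPA = [0.0955 -0.7965]
A−BK = [1.5955 0.2035; 1.6179 0.1861]
AᵀP(A−BK) = [0.6430 0.0416; 0.0416 0.3288]
P' = Q + AᵀP(A−BK) = [10.6430 1.0416; 1.0416 1.3288]
tr(P') = 11.9718


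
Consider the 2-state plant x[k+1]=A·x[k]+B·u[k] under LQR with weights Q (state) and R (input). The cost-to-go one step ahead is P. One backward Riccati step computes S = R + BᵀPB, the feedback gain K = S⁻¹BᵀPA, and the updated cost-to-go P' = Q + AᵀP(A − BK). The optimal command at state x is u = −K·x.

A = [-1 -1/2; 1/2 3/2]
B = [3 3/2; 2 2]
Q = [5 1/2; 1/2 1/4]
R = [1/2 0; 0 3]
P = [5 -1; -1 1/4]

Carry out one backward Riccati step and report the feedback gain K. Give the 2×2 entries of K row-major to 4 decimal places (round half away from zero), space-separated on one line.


-0.4116 -0.3048 -0.0034 0.0184

BᵀP = [13.0000 -2.5000; 5.5000 -1.0000]
S = R + BᵀPB = [1/2 0; 0 3] + [34.0000 14.5000; 14.5000 6.2500] = [34.5000 14.5000; 14.5000 9.2500]
BᵀPA = [-14.2500 -10.2500; -6.0000 -4.2500]
K = S⁻¹·BᵀPA = [-0.4116 -0.3048; -0.0034 0.0184]
A−BK = [0.2400 0.3869; 1.3301 2.0729]
AᵀP(A−BK) = [0.1766 0.2040; 0.2040 0.2661]
P' = Q + AᵀP(A−BK) = [5.1766 0.7040; 0.7040 0.5161]
tr(P') = 5.6927


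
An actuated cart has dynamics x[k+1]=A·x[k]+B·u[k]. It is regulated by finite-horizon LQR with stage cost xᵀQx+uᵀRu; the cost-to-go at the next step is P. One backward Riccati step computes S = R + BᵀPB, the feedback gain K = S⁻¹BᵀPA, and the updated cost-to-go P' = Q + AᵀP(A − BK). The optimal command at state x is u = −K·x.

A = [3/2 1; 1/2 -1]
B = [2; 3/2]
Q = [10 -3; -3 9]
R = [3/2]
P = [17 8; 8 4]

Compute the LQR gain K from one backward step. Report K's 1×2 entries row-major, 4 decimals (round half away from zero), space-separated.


BᵀP = [46.0000 22.0000]
S = R + BᵀPB = [3/2] + [125.0000] = [126.5000]
BᵀPA = [80.0000 24.0000]
K = S⁻¹·BᵀPA = [0.6324 0.1897]
A−BK = [0.2352 0.6206; -0.4486 -1.2846]
AᵀP(A−BK) = [0.6571 0.3221; 0.3221 0.4466]
P' = Q + AᵀP(A−BK) = [10.6571 -2.6779; -2.6779 9.4466]
tr(P') = 20.1038

0.6324 0.1897


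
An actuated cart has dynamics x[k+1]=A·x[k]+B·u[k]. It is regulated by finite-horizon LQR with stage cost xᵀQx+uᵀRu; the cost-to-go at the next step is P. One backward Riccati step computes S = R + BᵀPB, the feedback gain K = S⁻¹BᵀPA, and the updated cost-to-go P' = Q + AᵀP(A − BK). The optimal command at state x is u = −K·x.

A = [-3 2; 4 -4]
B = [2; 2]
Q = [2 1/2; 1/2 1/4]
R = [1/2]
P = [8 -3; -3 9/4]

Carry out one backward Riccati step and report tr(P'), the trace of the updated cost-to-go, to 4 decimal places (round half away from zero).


185.5643

BᵀP = [10.0000 -1.5000]
S = R + BᵀPB = [1/2] + [17.0000] = [17.5000]
BᵀPA = [-36.0000 26.0000]
K = S⁻¹·BᵀPA = [-2.0571 1.4857]
A−BK = [1.1143 -0.9714; 8.1143 -6.9714]
AᵀP(A−BK) = [105.9429 -90.5143; -90.5143 77.3714]
P' = Q + AᵀP(A−BK) = [107.9429 -90.0143; -90.0143 77.6214]
tr(P') = 185.5643


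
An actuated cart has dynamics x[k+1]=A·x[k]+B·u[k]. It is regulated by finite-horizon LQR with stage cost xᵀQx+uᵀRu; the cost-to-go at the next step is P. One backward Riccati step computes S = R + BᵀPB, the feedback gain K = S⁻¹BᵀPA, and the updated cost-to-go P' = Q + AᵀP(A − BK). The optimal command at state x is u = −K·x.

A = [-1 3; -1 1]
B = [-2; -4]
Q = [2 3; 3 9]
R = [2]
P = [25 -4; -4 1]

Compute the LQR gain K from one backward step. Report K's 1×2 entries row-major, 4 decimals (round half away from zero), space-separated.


0.5556 -1.8148

BᵀP = [-34.0000 4.0000]
S = R + BᵀPB = [2] + [52.0000] = [54.0000]
BᵀPA = [30.0000 -98.0000]
K = S⁻¹·BᵀPA = [0.5556 -1.8148]
A−BK = [0.1111 -0.6296; 1.2222 -6.2593]
AᵀP(A−BK) = [1.3333 -5.5556; -5.5556 24.1481]
P' = Q + AᵀP(A−BK) = [3.3333 -2.5556; -2.5556 33.1481]
tr(P') = 36.4815


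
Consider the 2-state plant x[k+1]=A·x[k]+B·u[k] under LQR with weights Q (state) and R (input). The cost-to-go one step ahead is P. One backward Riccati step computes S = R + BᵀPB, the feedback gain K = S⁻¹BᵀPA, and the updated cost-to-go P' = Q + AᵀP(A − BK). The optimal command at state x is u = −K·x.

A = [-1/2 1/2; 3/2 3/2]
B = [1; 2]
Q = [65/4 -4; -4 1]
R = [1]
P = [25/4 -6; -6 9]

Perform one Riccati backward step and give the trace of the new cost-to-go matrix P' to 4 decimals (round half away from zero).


BᵀP = [-5.7500 12.0000]
S = R + BᵀPB = [1] + [18.2500] = [19.2500]
BᵀPA = [20.8750 15.1250]
K = S⁻¹·BᵀPA = [1.0844 0.7857]
A−BK = [-1.5844 -0.2857; -0.6688 -0.0714]
AᵀP(A−BK) = [8.1753 2.2857; 2.2857 0.9286]
P' = Q + AᵀP(A−BK) = [24.4253 -1.7143; -1.7143 1.9286]
tr(P') = 26.3539

26.3539


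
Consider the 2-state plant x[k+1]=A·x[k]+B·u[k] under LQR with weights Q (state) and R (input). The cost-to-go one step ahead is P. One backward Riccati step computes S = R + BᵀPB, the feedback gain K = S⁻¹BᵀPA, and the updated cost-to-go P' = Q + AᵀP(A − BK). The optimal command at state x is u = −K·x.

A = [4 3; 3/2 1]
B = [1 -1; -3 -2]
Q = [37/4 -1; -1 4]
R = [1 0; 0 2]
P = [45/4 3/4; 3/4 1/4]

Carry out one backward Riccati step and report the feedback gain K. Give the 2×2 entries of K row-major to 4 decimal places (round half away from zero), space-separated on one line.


1.5861 1.2049 -2.2377 -1.6612

BᵀP = [9.0000 0.0000; -12.7500 -1.2500]
S = R + BᵀPB = [1 0; 0 2] + [9.0000 -9.0000; -9.0000 15.2500] = [10.0000 -9.0000; -9.0000 17.2500]
BᵀPA = [36.0000 27.0000; -52.8750 -39.5000]
K = S⁻¹·BᵀPA = [1.5861 1.2049; -2.2377 -1.6612]
A−BK = [0.1762 0.1339; 1.7828 1.2923]
AᵀP(A−BK) = [14.1455 10.5369; 10.5369 7.8497]
P' = Q + AᵀP(A−BK) = [23.3955 9.5369; 9.5369 11.8497]
tr(P') = 35.2452


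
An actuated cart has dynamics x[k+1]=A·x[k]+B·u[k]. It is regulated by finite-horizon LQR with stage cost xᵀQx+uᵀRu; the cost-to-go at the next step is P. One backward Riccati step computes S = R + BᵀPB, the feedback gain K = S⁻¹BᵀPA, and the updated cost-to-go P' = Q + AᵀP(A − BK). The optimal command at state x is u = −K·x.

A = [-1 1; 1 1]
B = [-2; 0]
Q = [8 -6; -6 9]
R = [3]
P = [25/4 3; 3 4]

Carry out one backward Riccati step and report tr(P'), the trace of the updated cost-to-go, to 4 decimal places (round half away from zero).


BᵀP = [-12.5000 -6.0000]
S = R + BᵀPB = [3] + [25.0000] = [28.0000]
BᵀPA = [6.5000 -18.5000]
K = S⁻¹·BᵀPA = [0.2321 -0.6607]
A−BK = [-0.5357 -0.3214; 1.0000 1.0000]
AᵀP(A−BK) = [2.7411 2.0446; 2.0446 4.0268]
P' = Q + AᵀP(A−BK) = [10.7411 -3.9554; -3.9554 13.0268]
tr(P') = 23.7679

23.7679


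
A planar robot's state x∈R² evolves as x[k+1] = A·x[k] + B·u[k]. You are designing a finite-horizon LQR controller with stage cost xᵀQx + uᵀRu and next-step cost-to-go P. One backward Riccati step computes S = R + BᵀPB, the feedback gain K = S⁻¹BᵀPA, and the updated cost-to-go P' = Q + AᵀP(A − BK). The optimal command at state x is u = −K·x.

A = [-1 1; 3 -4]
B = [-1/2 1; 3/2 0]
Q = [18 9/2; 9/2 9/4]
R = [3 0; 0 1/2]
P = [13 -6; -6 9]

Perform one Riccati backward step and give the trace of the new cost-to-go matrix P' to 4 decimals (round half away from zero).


47.8133

BᵀP = [-15.5000 16.5000; 13.0000 -6.0000]
S = R + BᵀPB = [3 0; 0 1/2] + [32.5000 -15.5000; -15.5000 13.0000] = [35.5000 -15.5000; -15.5000 13.5000]
BᵀPA = [65.0000 -81.5000; -31.0000 37.0000]
K = S⁻¹·BᵀPA = [1.6611 -2.2040; -0.3891 0.2103]
A−BK = [0.2197 -0.3122; 0.5084 -0.6940]
AᵀP(A−BK) = [9.9665 -13.2238; -13.2238 17.5968]
P' = Q + AᵀP(A−BK) = [27.9665 -8.7238; -8.7238 19.8468]
tr(P') = 47.8133


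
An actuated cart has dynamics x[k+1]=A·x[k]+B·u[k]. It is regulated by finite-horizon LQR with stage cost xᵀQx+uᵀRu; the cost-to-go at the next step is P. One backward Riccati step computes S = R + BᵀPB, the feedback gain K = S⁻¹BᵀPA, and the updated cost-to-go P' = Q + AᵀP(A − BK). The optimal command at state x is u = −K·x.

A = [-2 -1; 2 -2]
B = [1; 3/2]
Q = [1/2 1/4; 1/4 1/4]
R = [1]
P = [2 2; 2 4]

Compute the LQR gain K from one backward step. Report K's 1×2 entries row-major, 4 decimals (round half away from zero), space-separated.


BᵀP = [5.0000 8.0000]
S = R + BᵀPB = [1] + [17.0000] = [18.0000]
BᵀPA = [6.0000 -21.0000]
K = S⁻¹·BᵀPA = [0.3333 -1.1667]
A−BK = [-2.3333 0.1667; 1.5000 -0.2500]
AᵀP(A−BK) = [6.0000 -1.0000; -1.0000 1.5000]
P' = Q + AᵀP(A−BK) = [6.5000 -0.7500; -0.7500 1.7500]
tr(P') = 8.2500

0.3333 -1.1667


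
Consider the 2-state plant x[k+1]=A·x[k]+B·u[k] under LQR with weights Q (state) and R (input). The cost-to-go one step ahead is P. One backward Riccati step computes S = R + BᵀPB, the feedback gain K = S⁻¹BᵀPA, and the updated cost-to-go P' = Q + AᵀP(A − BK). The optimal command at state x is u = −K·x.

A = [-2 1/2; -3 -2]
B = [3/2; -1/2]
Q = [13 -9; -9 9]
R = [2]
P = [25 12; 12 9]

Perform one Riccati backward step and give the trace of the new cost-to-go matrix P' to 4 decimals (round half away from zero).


110.2191

BᵀP = [31.5000 13.5000]
S = R + BᵀPB = [2] + [40.5000] = [42.5000]
BᵀPA = [-103.5000 -11.2500]
K = S⁻¹·BᵀPA = [-2.4353 -0.2647]
A−BK = [1.6529 0.8971; -4.2176 -2.1324]
AᵀP(A−BK) = [72.9471 31.6029; 31.6029 15.2721]
P' = Q + AᵀP(A−BK) = [85.9471 22.6029; 22.6029 24.2721]
tr(P') = 110.2191


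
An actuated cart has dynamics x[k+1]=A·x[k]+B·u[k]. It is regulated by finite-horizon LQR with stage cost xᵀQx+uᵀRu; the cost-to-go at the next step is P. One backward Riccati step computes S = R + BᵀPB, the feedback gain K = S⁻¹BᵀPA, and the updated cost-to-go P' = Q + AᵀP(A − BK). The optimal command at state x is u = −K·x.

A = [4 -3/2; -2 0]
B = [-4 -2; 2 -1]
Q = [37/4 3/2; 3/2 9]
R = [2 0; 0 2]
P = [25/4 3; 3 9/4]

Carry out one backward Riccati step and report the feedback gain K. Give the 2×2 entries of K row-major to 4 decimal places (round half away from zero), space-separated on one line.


BᵀP = [-19.0000 -7.5000; -15.5000 -8.2500]
S = R + BᵀPB = [2 0; 0 2] + [61.0000 45.5000; 45.5000 39.2500] = [63.0000 45.5000; 45.5000 41.2500]
BᵀPA = [-61.0000 28.5000; -45.5000 23.2500]
K = S⁻¹·BᵀPA = [-0.8439 0.2228; -0.1722 0.3179]
A−BK = [0.2800 0.0270; -0.4844 -0.1277]
AᵀP(A−BK) = [1.6878 -0.4456; -0.4456 0.3220]
P' = Q + AᵀP(A−BK) = [10.9378 1.0544; 1.0544 9.3220]
tr(P') = 20.2598

-0.8439 0.2228 -0.1722 0.3179


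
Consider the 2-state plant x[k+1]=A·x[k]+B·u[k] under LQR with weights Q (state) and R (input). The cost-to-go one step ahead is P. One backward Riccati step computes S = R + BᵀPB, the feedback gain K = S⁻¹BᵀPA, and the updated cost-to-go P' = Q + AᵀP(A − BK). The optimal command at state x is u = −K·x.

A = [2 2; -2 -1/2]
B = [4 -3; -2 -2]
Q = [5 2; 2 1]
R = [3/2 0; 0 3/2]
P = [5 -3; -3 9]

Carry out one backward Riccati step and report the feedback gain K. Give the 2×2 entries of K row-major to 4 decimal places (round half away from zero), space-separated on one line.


BᵀP = [26.0000 -30.0000; -9.0000 -9.0000]
S = R + BᵀPB = [3/2 0; 0 3/2] + [164.0000 -18.0000; -18.0000 45.0000] = [165.5000 -18.0000; -18.0000 46.5000]
BᵀPA = [112.0000 67.0000; 0.0000 -13.5000]
K = S⁻¹·BᵀPA = [0.7065 0.3897; 0.2735 -0.1395]
A−BK = [-0.0055 0.0229; -0.0401 0.0004]
AᵀP(A−BK) = [0.8741 0.3577; 0.3577 0.2595]
P' = Q + AᵀP(A−BK) = [5.8741 2.3577; 2.3577 1.2595]
tr(P') = 7.1337

0.7065 0.3897 0.2735 -0.1395


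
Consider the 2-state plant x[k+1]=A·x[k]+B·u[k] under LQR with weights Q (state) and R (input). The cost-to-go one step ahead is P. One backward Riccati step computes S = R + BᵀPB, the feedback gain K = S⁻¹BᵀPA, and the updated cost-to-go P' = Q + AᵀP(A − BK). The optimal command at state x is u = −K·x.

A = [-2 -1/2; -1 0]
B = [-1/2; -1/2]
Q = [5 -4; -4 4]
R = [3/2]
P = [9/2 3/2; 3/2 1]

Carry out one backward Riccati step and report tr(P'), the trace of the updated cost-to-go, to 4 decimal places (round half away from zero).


20.0043

BᵀP = [-3.0000 -1.2500]
S = R + BᵀPB = [3/2] + [2.1250] = [3.6250]
BᵀPA = [7.2500 1.5000]
K = S⁻¹·BᵀPA = [2.0000 0.4138]
A−BK = [-1.0000 -0.2931; 0.0000 0.2069]
AᵀP(A−BK) = [10.5000 2.2500; 2.2500 0.5043]
P' = Q + AᵀP(A−BK) = [15.5000 -1.7500; -1.7500 4.5043]
tr(P') = 20.0043


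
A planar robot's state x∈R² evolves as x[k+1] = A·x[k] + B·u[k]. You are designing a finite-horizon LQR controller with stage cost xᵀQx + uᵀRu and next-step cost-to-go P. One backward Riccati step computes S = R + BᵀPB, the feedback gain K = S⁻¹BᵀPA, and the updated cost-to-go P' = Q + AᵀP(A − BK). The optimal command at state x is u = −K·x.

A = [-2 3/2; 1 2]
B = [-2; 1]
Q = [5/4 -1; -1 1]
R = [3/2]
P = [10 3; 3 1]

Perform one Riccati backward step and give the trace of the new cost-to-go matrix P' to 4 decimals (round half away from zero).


BᵀP = [-17.0000 -5.0000]
S = R + BᵀPB = [3/2] + [29.0000] = [30.5000]
BᵀPA = [29.0000 -35.5000]
K = S⁻¹·BᵀPA = [0.9508 -1.1639]
A−BK = [-0.0984 -0.8279; 0.0492 3.1639]
AᵀP(A−BK) = [1.4262 -1.7459; -1.7459 3.1803]
P' = Q + AᵀP(A−BK) = [2.6762 -2.7459; -2.7459 4.1803]
tr(P') = 6.8566

6.8566


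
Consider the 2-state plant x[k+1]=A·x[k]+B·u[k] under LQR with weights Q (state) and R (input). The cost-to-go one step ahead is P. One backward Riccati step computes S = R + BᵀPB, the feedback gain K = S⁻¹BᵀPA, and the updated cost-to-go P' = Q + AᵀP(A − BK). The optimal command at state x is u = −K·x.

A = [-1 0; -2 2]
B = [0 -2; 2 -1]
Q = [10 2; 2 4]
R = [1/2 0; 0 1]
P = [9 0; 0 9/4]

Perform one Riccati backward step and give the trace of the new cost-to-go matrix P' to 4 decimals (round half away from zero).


BᵀP = [0.0000 4.5000; -18.0000 -2.2500]
S = R + BᵀPB = [1/2 0; 0 1] + [9.0000 -4.5000; -4.5000 38.2500] = [9.5000 -4.5000; -4.5000 39.2500]
BᵀPA = [-9.0000 9.0000; 22.5000 -4.5000]
K = S⁻¹·BᵀPA = [-0.7146 0.9443; 0.4913 -0.0064]
A−BK = [-0.0174 -0.0128; -0.0794 0.1049]
AᵀP(A−BK) = [0.5136 -0.3573; -0.3573 0.4722]
P' = Q + AᵀP(A−BK) = [10.5136 1.6427; 1.6427 4.4722]
tr(P') = 14.9858

14.9858


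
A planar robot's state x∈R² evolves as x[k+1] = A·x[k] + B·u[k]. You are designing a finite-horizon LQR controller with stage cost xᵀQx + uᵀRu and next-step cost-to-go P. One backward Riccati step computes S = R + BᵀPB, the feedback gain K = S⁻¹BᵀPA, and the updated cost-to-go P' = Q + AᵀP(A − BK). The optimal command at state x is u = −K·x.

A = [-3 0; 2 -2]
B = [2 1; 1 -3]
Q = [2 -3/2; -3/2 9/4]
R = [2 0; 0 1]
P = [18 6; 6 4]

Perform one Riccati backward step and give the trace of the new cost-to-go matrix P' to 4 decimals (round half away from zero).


7.6149

BᵀP = [42.0000 16.0000; 0.0000 -6.0000]
S = R + BᵀPB = [2 0; 0 1] + [100.0000 -6.0000; -6.0000 18.0000] = [102.0000 -6.0000; -6.0000 19.0000]
BᵀPA = [-94.0000 -32.0000; -12.0000 12.0000]
K = S⁻¹·BᵀPA = [-0.9769 -0.2818; -0.9401 0.5426]
A−BK = [-0.1062 0.0210; 0.1567 -0.0904]
AᵀP(A−BK) = [2.8938 0.0210; 0.0210 0.4711]
P' = Q + AᵀP(A−BK) = [4.8938 -1.4790; -1.4790 2.7211]
tr(P') = 7.6149


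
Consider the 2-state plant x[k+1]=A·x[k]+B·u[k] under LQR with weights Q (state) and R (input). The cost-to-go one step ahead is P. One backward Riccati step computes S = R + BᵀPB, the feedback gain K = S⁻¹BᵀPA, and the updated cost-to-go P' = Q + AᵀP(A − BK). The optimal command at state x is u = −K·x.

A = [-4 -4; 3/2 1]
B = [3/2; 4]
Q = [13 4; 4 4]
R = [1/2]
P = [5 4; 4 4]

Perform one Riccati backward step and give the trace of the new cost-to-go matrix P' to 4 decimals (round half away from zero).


BᵀP = [23.5000 22.0000]
S = R + BᵀPB = [1/2] + [123.2500] = [123.7500]
BᵀPA = [-61.0000 -72.0000]
K = S⁻¹·BᵀPA = [-0.4929 -0.5818]
A−BK = [-3.2606 -3.1273; 3.4717 3.3273]
AᵀP(A−BK) = [10.9313 10.5091; 10.5091 10.1091]
P' = Q + AᵀP(A−BK) = [23.9313 14.5091; 14.5091 14.1091]
tr(P') = 38.0404

38.0404


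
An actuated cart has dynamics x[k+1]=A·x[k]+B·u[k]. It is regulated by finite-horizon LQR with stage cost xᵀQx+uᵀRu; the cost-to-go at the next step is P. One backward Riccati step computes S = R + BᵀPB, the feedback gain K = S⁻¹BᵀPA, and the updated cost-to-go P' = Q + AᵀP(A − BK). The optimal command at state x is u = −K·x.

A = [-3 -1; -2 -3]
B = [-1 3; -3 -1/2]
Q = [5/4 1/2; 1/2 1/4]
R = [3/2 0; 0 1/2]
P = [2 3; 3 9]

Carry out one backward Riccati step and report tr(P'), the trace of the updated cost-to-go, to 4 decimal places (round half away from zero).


BᵀP = [-11.0000 -30.0000; 4.5000 4.5000]
S = R + BᵀPB = [3/2 0; 0 1/2] + [101.0000 -18.0000; -18.0000 11.2500] = [102.5000 -18.0000; -18.0000 11.7500]
BᵀPA = [93.0000 101.0000; -22.5000 -18.0000]
K = S⁻¹·BᵀPA = [0.7812 0.9800; -0.7182 -0.0307]
A−BK = [-0.0643 0.0720; -0.0155 -0.0754]
AᵀP(A−BK) = [1.1897 1.1718; 1.1718 1.4700]
P' = Q + AᵀP(A−BK) = [2.4397 1.6718; 1.6718 1.7200]
tr(P') = 4.1597

4.1597


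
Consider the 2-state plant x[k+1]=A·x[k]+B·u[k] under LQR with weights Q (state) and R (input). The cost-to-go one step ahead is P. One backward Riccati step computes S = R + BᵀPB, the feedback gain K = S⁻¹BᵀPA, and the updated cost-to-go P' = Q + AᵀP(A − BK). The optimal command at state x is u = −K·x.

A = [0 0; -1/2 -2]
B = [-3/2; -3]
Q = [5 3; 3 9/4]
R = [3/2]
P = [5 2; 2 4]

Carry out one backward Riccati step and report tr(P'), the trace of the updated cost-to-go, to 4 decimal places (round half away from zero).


9.9242

BᵀP = [-13.5000 -15.0000]
S = R + BᵀPB = [3/2] + [65.2500] = [66.7500]
BᵀPA = [7.5000 30.0000]
K = S⁻¹·BᵀPA = [0.1124 0.4494]
A−BK = [0.1685 0.6742; -0.1629 -0.6517]
AᵀP(A−BK) = [0.1573 0.6292; 0.6292 2.5169]
P' = Q + AᵀP(A−BK) = [5.1573 3.6292; 3.6292 4.7669]
tr(P') = 9.9242


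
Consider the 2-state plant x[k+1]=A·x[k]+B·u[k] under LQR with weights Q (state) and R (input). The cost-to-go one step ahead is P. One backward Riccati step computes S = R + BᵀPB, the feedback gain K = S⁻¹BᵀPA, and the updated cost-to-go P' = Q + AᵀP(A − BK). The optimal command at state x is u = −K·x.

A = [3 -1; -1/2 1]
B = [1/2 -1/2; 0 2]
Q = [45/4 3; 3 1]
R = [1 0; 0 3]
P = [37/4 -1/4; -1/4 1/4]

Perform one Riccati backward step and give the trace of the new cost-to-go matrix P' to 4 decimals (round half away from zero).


34.9844

BᵀP = [4.6250 -0.1250; -5.1250 0.6250]
S = R + BᵀPB = [1 0; 0 3] + [2.3125 -2.5625; -2.5625 3.8125] = [3.3125 -2.5625; -2.5625 6.8125]
BᵀPA = [13.9375 -4.7500; -15.6875 5.7500]
K = S⁻¹·BᵀPA = [3.4219 -1.1016; -1.0156 0.4297]
A−BK = [0.7813 -0.2344; 1.5313 0.1406]
AᵀP(A−BK) = [20.4375 -6.6563; -6.6563 2.2969]
P' = Q + AᵀP(A−BK) = [31.6875 -3.6563; -3.6563 3.2969]
tr(P') = 34.9844


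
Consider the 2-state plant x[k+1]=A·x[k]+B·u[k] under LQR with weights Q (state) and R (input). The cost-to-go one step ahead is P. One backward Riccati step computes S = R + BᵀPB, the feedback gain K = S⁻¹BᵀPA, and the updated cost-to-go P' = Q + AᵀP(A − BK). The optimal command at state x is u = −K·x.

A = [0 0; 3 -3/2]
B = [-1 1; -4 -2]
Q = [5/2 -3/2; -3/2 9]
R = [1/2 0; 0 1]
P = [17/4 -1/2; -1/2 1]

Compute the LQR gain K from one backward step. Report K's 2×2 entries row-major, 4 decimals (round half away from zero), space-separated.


-0.4974 0.2487 -0.4567 0.2283

BᵀP = [-2.2500 -3.5000; 5.2500 -2.5000]
S = R + BᵀPB = [1/2 0; 0 1] + [16.2500 4.7500; 4.7500 10.2500] = [16.7500 4.7500; 4.7500 11.2500]
BᵀPA = [-10.5000 5.2500; -7.5000 3.7500]
K = S⁻¹·BᵀPA = [-0.4974 0.2487; -0.4567 0.2283]
A−BK = [-0.0407 0.0203; 0.0972 -0.0486]
AᵀP(A−BK) = [0.3527 -0.1763; -0.1763 0.0882]
P' = Q + AᵀP(A−BK) = [2.8527 -1.6763; -1.6763 9.0882]
tr(P') = 11.9408


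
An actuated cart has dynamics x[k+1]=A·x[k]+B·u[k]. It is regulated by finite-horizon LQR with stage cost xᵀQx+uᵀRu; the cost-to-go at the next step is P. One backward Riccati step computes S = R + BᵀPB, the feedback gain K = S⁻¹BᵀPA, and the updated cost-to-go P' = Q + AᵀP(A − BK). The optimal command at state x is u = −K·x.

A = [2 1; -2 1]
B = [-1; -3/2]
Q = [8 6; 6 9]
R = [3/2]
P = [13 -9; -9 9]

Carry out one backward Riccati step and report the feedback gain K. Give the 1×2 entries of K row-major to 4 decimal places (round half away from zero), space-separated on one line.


BᵀP = [0.5000 -4.5000]
S = R + BᵀPB = [3/2] + [6.2500] = [7.7500]
BᵀPA = [10.0000 -4.0000]
K = S⁻¹·BᵀPA = [1.2903 -0.5161]
A−BK = [3.2903 0.4839; -0.0645 0.2258]
AᵀP(A−BK) = [147.0968 13.1613; 13.1613 1.9355]
P' = Q + AᵀP(A−BK) = [155.0968 19.1613; 19.1613 10.9355]
tr(P') = 166.0323

1.2903 -0.5161


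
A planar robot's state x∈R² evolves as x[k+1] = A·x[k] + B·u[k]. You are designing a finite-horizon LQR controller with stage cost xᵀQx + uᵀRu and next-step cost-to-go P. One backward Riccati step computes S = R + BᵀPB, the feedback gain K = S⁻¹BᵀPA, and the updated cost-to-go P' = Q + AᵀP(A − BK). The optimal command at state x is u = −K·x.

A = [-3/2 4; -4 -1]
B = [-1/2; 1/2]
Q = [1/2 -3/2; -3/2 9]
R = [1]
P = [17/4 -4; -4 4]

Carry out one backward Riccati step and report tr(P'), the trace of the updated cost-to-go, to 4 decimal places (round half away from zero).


37.0309

BᵀP = [-4.1250 4.0000]
S = R + BᵀPB = [1] + [4.0625] = [5.0625]
BᵀPA = [-9.8125 -20.5000]
K = S⁻¹·BᵀPA = [-1.9383 -4.0494]
A−BK = [-2.4691 1.9753; -3.0309 1.0247]
AᵀP(A−BK) = [6.5432 8.7654; 8.7654 20.9877]
P' = Q + AᵀP(A−BK) = [7.0432 7.2654; 7.2654 29.9877]
tr(P') = 37.0309


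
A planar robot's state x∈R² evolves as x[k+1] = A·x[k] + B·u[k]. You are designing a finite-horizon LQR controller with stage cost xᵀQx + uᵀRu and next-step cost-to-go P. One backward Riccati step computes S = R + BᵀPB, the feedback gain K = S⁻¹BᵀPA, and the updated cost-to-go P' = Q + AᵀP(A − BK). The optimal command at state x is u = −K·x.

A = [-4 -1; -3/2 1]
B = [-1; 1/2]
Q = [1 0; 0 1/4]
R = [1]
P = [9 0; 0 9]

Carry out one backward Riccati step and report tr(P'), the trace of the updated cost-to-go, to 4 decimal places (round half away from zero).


98.7806

BᵀP = [-9.0000 4.5000]
S = R + BᵀPB = [1] + [11.2500] = [12.2500]
BᵀPA = [29.2500 13.5000]
K = S⁻¹·BᵀPA = [2.3878 1.1020]
A−BK = [-1.6122 0.1020; -2.6939 0.4490]
AᵀP(A−BK) = [94.4082 -9.7347; -9.7347 3.1224]
P' = Q + AᵀP(A−BK) = [95.4082 -9.7347; -9.7347 3.3724]
tr(P') = 98.7806


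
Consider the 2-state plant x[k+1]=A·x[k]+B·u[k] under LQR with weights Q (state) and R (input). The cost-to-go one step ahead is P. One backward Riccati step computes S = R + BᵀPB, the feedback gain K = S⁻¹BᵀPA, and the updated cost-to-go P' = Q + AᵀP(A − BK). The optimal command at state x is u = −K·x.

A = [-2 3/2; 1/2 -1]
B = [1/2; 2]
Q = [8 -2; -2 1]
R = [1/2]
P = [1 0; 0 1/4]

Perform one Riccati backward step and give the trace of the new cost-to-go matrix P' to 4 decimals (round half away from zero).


15.2054

BᵀP = [0.5000 0.5000]
S = R + BᵀPB = [1/2] + [1.2500] = [1.7500]
BᵀPA = [-0.7500 0.2500]
K = S⁻¹·BᵀPA = [-0.4286 0.1429]
A−BK = [-1.7857 1.4286; 1.3571 -1.2857]
AᵀP(A−BK) = [3.7411 -3.0179; -3.0179 2.4643]
P' = Q + AᵀP(A−BK) = [11.7411 -5.0179; -5.0179 3.4643]
tr(P') = 15.2054


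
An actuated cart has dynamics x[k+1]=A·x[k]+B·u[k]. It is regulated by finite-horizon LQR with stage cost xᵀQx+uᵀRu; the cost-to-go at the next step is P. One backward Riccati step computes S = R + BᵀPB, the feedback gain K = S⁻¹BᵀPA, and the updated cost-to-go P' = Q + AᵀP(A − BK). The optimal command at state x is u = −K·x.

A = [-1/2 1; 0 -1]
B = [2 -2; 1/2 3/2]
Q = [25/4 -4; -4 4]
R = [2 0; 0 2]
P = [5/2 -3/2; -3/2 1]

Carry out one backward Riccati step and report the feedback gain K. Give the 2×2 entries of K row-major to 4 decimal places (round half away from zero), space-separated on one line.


BᵀP = [4.2500 -2.5000; -7.2500 4.5000]
S = R + BᵀPB = [2 0; 0 2] + [7.2500 -12.2500; -12.2500 21.2500] = [9.2500 -12.2500; -12.2500 23.2500]
BᵀPA = [-2.1250 6.7500; 3.6250 -11.7500]
K = S⁻¹·BᵀPA = [-0.0769 0.2000; 0.1154 -0.4000]
A−BK = [-0.1154 -0.2000; -0.1346 -0.5000]
AᵀP(A−BK) = [0.0433 -0.1250; -0.1250 0.4500]
P' = Q + AᵀP(A−BK) = [6.2933 -4.1250; -4.1250 4.4500]
tr(P') = 10.7433

-0.0769 0.2000 0.1154 -0.4000


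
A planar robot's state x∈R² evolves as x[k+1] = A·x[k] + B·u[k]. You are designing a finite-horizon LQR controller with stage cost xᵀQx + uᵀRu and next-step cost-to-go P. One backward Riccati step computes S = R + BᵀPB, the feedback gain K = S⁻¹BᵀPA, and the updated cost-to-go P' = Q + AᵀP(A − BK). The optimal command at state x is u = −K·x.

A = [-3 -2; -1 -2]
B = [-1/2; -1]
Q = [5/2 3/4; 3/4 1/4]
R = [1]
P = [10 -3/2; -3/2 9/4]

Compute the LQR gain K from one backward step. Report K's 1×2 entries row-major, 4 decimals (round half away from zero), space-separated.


BᵀP = [-3.5000 -1.5000]
S = R + BᵀPB = [1] + [3.2500] = [4.2500]
BᵀPA = [12.0000 10.0000]
K = S⁻¹·BᵀPA = [2.8235 2.3529]
A−BK = [-1.5882 -0.8235; 1.8235 0.3529]
AᵀP(A−BK) = [49.3676 24.2647; 24.2647 13.4706]
P' = Q + AᵀP(A−BK) = [51.8676 25.0147; 25.0147 13.7206]
tr(P') = 65.5882

2.8235 2.3529


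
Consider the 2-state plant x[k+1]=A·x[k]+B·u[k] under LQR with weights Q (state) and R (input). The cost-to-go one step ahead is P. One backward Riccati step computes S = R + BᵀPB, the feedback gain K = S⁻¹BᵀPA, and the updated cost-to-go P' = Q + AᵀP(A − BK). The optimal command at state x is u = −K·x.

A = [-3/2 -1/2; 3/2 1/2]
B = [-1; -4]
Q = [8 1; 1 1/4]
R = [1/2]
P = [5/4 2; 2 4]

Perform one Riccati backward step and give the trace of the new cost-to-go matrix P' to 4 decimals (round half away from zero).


BᵀP = [-9.2500 -18.0000]
S = R + BᵀPB = [1/2] + [81.2500] = [81.7500]
BᵀPA = [-13.1250 -4.3750]
K = S⁻¹·BᵀPA = [-0.1606 -0.0535]
A−BK = [-1.6606 -0.5535; 0.8578 0.2859]
AᵀP(A−BK) = [0.7053 0.2351; 0.2351 0.0784]
P' = Q + AᵀP(A−BK) = [8.7053 1.2351; 1.2351 0.3284]
tr(P') = 9.0336

9.0336


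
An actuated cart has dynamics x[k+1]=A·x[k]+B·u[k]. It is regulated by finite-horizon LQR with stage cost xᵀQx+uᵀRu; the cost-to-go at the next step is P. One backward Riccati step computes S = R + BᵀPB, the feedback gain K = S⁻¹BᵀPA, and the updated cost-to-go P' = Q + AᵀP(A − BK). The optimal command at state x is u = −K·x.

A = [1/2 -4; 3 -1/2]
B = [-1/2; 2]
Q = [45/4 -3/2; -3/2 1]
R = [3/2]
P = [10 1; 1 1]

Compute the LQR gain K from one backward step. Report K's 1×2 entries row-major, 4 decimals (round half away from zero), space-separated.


BᵀP = [-3.0000 1.5000]
S = R + BᵀPB = [3/2] + [4.5000] = [6.0000]
BᵀPA = [3.0000 11.2500]
K = S⁻¹·BᵀPA = [0.5000 1.8750]
A−BK = [0.7500 -3.0625; 2.0000 -4.2500]
AᵀP(A−BK) = [13.0000 -39.3750; -39.3750 143.1563]
P' = Q + AᵀP(A−BK) = [24.2500 -40.8750; -40.8750 144.1563]
tr(P') = 168.4063

0.5000 1.8750


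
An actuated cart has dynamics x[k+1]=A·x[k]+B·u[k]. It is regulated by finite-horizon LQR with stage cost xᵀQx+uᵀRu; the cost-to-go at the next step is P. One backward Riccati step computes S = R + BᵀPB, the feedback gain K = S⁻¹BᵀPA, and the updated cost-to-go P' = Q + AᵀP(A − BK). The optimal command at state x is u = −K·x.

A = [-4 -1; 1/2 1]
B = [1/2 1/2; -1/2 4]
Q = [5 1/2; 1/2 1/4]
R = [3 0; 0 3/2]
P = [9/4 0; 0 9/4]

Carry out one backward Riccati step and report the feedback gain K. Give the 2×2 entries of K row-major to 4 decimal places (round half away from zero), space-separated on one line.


-1.3617 -0.3861 -0.1409 0.1670

BᵀP = [1.1250 -1.1250; 1.1250 9.0000]
S = R + BᵀPB = [3 0; 0 3/2] + [1.1250 -3.9375; -3.9375 36.5625] = [4.1250 -3.9375; -3.9375 38.0625]
BᵀPA = [-5.0625 -2.2500; 0.0000 7.8750]
K = S⁻¹·BᵀPA = [-1.3617 -0.3861; -0.1409 0.1670]
A−BK = [-3.2487 -0.8904; 0.3826 0.1391]
AᵀP(A−BK) = [29.6687 8.1704; 8.1704 2.3165]
P' = Q + AᵀP(A−BK) = [34.6687 8.6704; 8.6704 2.5665]
tr(P') = 37.2352


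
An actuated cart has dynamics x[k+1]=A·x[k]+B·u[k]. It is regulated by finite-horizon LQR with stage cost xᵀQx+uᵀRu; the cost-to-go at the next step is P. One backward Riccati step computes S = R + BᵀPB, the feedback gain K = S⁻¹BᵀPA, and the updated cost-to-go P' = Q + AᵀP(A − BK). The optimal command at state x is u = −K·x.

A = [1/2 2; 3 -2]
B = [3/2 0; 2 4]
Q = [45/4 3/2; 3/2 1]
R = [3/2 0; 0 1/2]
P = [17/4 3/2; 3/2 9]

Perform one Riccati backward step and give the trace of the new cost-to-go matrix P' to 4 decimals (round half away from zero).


15.4124

BᵀP = [9.3750 20.2500; 6.0000 36.0000]
S = R + BᵀPB = [3/2 0; 0 1/2] + [54.5625 81.0000; 81.0000 144.0000] = [56.0625 81.0000; 81.0000 144.5000]
BᵀPA = [65.4375 -21.7500; 111.0000 -60.0000]
K = S⁻¹·BᵀPA = [0.3018 1.1150; 0.5990 -1.0402]
A−BK = [0.0474 0.3275; 0.0004 -0.0690]
AᵀP(A−BK) = [0.3256 0.2541; 0.2541 2.8368]
P' = Q + AᵀP(A−BK) = [11.5756 1.7541; 1.7541 3.8368]
tr(P') = 15.4124


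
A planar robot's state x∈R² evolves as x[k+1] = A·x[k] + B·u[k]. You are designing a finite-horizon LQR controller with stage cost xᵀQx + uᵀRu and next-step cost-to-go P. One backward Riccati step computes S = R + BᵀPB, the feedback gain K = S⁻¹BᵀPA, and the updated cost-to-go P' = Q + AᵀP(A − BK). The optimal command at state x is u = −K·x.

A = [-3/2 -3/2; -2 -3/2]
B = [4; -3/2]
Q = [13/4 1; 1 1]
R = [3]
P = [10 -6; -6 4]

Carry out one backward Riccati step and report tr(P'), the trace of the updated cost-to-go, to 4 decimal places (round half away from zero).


BᵀP = [49.0000 -30.0000]
S = R + BᵀPB = [3] + [241.0000] = [244.0000]
BᵀPA = [-13.5000 -28.5000]
K = S⁻¹·BᵀPA = [-0.0553 -0.1168]
A−BK = [-1.2787 -1.0328; -2.0830 -1.6752]
AᵀP(A−BK) = [1.7531 1.4232; 1.4232 1.1711]
P' = Q + AᵀP(A−BK) = [5.0031 2.4232; 2.4232 2.1711]
tr(P') = 7.1742

7.1742


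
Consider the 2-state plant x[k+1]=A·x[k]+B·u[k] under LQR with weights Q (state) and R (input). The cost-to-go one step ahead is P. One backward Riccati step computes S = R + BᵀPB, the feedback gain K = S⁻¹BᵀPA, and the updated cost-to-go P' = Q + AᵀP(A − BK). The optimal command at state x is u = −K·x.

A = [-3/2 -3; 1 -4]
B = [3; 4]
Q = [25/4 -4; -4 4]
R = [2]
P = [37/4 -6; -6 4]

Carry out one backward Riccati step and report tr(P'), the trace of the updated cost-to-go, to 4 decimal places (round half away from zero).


43.2262

BᵀP = [3.7500 -2.0000]
S = R + BᵀPB = [2] + [3.2500] = [5.2500]
BᵀPA = [-7.6250 -3.2500]
K = S⁻¹·BᵀPA = [-1.4524 -0.6190]
A−BK = [2.8571 -1.1429; 6.8095 -1.5238]
AᵀP(A−BK) = [31.7381 2.9048; 2.9048 1.2381]
P' = Q + AᵀP(A−BK) = [37.9881 -1.0952; -1.0952 5.2381]
tr(P') = 43.2262


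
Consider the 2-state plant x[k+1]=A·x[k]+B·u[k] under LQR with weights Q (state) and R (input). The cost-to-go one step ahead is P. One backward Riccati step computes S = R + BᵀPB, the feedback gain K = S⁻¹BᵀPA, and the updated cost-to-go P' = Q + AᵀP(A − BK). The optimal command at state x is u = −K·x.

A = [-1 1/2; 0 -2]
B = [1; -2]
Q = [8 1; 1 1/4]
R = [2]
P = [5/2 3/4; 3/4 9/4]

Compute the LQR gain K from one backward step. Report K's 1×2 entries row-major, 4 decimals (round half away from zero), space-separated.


-0.0952 0.7619

BᵀP = [1.0000 -3.7500]
S = R + BᵀPB = [2] + [8.5000] = [10.5000]
BᵀPA = [-1.0000 8.0000]
K = S⁻¹·BᵀPA = [-0.0952 0.7619]
A−BK = [-0.9048 -0.2619; -0.1905 -0.4762]
AᵀP(A−BK) = [2.4048 1.0119; 1.0119 2.0298]
P' = Q + AᵀP(A−BK) = [10.4048 2.0119; 2.0119 2.2798]
tr(P') = 12.6845


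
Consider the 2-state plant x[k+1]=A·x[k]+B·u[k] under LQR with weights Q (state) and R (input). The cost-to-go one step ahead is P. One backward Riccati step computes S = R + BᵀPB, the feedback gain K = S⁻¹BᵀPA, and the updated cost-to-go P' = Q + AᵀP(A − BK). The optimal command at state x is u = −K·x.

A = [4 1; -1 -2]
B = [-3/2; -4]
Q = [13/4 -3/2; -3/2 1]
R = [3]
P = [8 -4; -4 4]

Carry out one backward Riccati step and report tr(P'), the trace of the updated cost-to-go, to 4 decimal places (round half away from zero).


174.4122

BᵀP = [4.0000 -10.0000]
S = R + BᵀPB = [3] + [34.0000] = [37.0000]
BᵀPA = [26.0000 24.0000]
K = S⁻¹·BᵀPA = [0.7027 0.6486]
A−BK = [5.0541 1.9730; 1.8108 0.5946]
AᵀP(A−BK) = [145.7297 59.1351; 59.1351 24.4324]
P' = Q + AᵀP(A−BK) = [148.9797 57.6351; 57.6351 25.4324]
tr(P') = 174.4122


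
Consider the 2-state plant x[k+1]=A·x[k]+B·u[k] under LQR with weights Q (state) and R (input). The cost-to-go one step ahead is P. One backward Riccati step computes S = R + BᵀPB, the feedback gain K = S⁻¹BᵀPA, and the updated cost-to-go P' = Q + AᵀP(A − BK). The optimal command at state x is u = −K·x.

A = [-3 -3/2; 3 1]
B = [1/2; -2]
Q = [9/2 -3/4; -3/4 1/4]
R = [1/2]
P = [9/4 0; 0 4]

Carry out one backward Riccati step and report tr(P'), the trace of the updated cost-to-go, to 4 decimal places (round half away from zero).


BᵀP = [1.1250 -8.0000]
S = R + BᵀPB = [1/2] + [16.5625] = [17.0625]
BᵀPA = [-27.3750 -9.6875]
K = S⁻¹·BᵀPA = [-1.6044 -0.5678]
A−BK = [-2.1978 -1.2161; -0.2088 -0.1355]
AᵀP(A−BK) = [12.3297 6.5824; 6.5824 3.5623]
P' = Q + AᵀP(A−BK) = [16.8297 5.8324; 5.8324 3.8123]
tr(P') = 20.6419

20.6419


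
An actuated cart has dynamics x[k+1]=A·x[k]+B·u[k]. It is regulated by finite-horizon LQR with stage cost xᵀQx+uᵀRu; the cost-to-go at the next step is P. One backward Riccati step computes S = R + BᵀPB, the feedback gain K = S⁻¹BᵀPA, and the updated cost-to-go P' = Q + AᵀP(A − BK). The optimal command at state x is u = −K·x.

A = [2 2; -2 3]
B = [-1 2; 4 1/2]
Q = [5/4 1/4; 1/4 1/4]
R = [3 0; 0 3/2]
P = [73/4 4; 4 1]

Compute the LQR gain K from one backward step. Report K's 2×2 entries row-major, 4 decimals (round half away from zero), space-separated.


-0.2472 0.2146 0.7116 1.2503

BᵀP = [-2.2500 0.0000; 38.5000 8.5000]
S = R + BᵀPB = [3 0; 0 3/2] + [2.2500 -4.5000; -4.5000 81.2500] = [5.2500 -4.5000; -4.5000 82.7500]
BᵀPA = [-4.5000 -4.5000; 60.0000 102.5000]
K = S⁻¹·BᵀPA = [-0.2472 0.2146; 0.7116 1.2503]
A−BK = [0.3296 -0.2861; -1.3671 1.5165]
AᵀP(A−BK) = [1.1897 0.9452; 0.9452 2.8058]
P' = Q + AᵀP(A−BK) = [2.4397 1.1952; 1.1952 3.0558]
tr(P') = 5.4955


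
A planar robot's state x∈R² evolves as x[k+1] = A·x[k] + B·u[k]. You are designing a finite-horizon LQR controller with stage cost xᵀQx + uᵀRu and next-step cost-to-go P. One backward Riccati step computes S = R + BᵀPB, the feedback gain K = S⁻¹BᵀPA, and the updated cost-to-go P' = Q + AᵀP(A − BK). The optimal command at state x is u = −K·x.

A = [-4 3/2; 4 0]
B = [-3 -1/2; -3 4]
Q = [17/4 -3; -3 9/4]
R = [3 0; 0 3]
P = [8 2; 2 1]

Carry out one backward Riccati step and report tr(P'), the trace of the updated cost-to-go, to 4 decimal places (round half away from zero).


BᵀP = [-30.0000 -9.0000; 4.0000 3.0000]
S = R + BᵀPB = [3 0; 0 3] + [117.0000 -21.0000; -21.0000 10.0000] = [120.0000 -21.0000; -21.0000 13.0000]
BᵀPA = [84.0000 -45.0000; -4.0000 6.0000]
K = S⁻¹·BᵀPA = [0.9008 -0.4102; 1.1475 -0.2011]
A−BK = [-0.7239 0.1689; 2.1126 -0.4263]
AᵀP(A−BK) = [8.9223 -2.3485; -2.3485 0.7480]
P' = Q + AᵀP(A−BK) = [13.1723 -5.3485; -5.3485 2.9980]
tr(P') = 16.1702

16.1702


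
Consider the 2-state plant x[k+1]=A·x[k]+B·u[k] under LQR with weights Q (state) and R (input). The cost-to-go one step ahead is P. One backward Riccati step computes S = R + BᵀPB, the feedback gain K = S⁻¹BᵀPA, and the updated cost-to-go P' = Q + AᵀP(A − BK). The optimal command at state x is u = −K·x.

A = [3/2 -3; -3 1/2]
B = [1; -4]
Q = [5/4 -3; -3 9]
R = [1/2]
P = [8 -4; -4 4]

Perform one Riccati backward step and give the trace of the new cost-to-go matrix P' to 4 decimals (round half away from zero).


32.7141

BᵀP = [24.0000 -20.0000]
S = R + BᵀPB = [1/2] + [104.0000] = [104.5000]
BᵀPA = [96.0000 -82.0000]
K = S⁻¹·BᵀPA = [0.9187 -0.7847]
A−BK = [0.5813 -2.2153; 0.6746 -2.6388]
AᵀP(A−BK) = [1.8086 -5.6699; -5.6699 20.6555]
P' = Q + AᵀP(A−BK) = [3.0586 -8.6699; -8.6699 29.6555]
tr(P') = 32.7141


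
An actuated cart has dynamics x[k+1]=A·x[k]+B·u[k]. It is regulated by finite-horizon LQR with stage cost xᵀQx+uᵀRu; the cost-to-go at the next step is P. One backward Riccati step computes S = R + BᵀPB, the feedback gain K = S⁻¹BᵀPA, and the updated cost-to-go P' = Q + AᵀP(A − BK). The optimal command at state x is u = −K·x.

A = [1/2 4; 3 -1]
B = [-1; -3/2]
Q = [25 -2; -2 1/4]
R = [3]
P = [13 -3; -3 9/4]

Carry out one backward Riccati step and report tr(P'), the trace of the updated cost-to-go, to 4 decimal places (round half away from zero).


BᵀP = [-8.5000 -0.3750]
S = R + BᵀPB = [3] + [9.0625] = [12.0625]
BᵀPA = [-5.3750 -33.6250]
K = S⁻¹·BᵀPA = [-0.4456 -2.7876]
A−BK = [0.0544 1.2124; 2.3316 -5.1813]
AᵀP(A−BK) = [12.1049 -30.2332; -30.2332 140.5181]
P' = Q + AᵀP(A−BK) = [37.1049 -32.2332; -32.2332 140.7681]
tr(P') = 177.8731

177.8731


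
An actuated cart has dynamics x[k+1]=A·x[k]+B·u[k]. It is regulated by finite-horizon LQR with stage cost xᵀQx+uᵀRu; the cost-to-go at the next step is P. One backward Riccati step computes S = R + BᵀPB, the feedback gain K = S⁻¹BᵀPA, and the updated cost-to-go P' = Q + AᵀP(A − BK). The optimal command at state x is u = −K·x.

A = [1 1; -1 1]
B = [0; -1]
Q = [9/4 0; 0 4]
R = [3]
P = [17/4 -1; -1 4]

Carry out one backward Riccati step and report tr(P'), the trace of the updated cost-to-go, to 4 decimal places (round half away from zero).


17.8929

BᵀP = [1.0000 -4.0000]
S = R + BᵀPB = [3] + [4.0000] = [7.0000]
BᵀPA = [5.0000 -3.0000]
K = S⁻¹·BᵀPA = [0.7143 -0.4286]
A−BK = [1.0000 1.0000; -0.2857 0.5714]
AᵀP(A−BK) = [6.6786 2.3929; 2.3929 4.9643]
P' = Q + AᵀP(A−BK) = [8.9286 2.3929; 2.3929 8.9643]
tr(P') = 17.8929


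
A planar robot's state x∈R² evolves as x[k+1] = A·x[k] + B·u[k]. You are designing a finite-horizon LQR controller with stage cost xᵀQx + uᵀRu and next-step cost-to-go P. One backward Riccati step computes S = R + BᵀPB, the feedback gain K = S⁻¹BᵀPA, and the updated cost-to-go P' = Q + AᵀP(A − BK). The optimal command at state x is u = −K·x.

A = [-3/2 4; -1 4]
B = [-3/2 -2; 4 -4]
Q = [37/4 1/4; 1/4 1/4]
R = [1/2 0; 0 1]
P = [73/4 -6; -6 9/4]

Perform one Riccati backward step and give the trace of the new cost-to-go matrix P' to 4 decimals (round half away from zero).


BᵀP = [-51.3750 18.0000; -12.5000 3.0000]
S = R + BᵀPB = [1/2 0; 0 1] + [149.0625 30.7500; 30.7500 13.0000] = [149.5625 30.7500; 30.7500 14.0000]
BᵀPA = [59.0625 -133.5000; 15.7500 -38.0000]
K = S⁻¹·BᵀPA = [0.2983 -0.6100; 0.4698 -1.3744]
A−BK = [-0.1130 0.3361; -0.3142 0.9425]
AᵀP(A−BK) = [0.2943 -0.8234; -0.8234 2.3341]
P' = Q + AᵀP(A−BK) = [9.5443 -0.5734; -0.5734 2.5841]
tr(P') = 12.1284

12.1284
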